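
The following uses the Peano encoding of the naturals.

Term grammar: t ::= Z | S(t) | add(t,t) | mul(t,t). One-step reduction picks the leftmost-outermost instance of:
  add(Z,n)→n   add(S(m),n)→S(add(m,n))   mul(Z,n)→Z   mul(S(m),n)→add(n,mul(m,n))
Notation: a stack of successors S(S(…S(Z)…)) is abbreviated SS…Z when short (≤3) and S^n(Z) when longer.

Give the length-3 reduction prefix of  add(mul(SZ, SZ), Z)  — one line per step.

  start: add(mul(SZ, SZ), Z)
  →1  add(add(SZ, mul(Z, SZ)), Z)
  →2  add(S(add(Z, mul(Z, SZ))), Z)
  →3  S(add(add(Z, mul(Z, SZ)), Z))

Answer: after 3 steps: S(add(add(Z, mul(Z, SZ)), Z))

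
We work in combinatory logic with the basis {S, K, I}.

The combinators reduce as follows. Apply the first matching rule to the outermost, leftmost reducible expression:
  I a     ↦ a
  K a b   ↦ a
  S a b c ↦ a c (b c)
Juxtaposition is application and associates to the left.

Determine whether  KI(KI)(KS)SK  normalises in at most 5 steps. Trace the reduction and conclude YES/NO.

Answer: YES — reaches normal form SK in 3 ≤ 5 steps

Reduction:
  start: KI(KI)(KS)SK
  [1] I(KS)SK
  [2] KSSK
  [3] SK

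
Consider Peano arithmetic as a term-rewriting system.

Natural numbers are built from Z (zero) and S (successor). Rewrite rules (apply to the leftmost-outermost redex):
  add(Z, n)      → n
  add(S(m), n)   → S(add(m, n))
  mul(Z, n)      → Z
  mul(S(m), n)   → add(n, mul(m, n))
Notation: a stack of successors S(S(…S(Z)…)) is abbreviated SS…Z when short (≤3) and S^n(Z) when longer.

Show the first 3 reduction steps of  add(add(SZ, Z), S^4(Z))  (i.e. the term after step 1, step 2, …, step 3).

  start: add(add(SZ, Z), S^4(Z))
  →1  add(S(add(Z, Z)), S^4(Z))
  →2  S(add(add(Z, Z), S^4(Z)))
  →3  S(add(Z, S^4(Z)))

Answer: after 3 steps: S(add(Z, S^4(Z)))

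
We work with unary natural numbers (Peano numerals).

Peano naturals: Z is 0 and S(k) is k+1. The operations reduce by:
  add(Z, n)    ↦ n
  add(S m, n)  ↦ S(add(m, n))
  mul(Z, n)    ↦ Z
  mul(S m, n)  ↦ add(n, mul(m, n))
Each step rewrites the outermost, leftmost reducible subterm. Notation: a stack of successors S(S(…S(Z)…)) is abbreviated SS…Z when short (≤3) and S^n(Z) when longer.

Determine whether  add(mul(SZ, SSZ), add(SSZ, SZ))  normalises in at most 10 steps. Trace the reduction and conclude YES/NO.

  start: add(mul(SZ, SSZ), add(SSZ, SZ))
  →1  add(add(SSZ, mul(Z, SSZ)), add(SSZ, SZ))
  →2  add(S(add(SZ, mul(Z, SSZ))), add(SSZ, SZ))
  →3  S(add(add(SZ, mul(Z, SSZ)), add(SSZ, SZ)))
  →4  S(add(S(add(Z, mul(Z, SSZ))), add(SSZ, SZ)))
  →5  S(S(add(add(Z, mul(Z, SSZ)), add(SSZ, SZ))))
  →6  S(S(add(mul(Z, SSZ), add(SSZ, SZ))))
  →7  S(S(add(Z, add(SSZ, SZ))))
  →8  S(S(add(SSZ, SZ)))
  →9  S(S(S(add(SZ, SZ))))
  →10  S(S(S(S(add(Z, SZ)))))

Answer: NO — after 10 steps the term is S(S(S(S(add(Z, SZ))))), not yet normal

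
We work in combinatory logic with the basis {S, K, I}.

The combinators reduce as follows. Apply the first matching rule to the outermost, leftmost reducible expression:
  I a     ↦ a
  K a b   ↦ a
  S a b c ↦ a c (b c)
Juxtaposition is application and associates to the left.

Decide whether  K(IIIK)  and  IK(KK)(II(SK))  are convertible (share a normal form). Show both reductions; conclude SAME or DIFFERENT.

Answer: SAME — A ⇓ KK, B ⇓ KK

Reduction:
Term A:
  start: K(IIIK)
  step 1: K(IIK)
  step 2: K(IK)
  step 3: KK

Term B:
  start: IK(KK)(II(SK))
  step 1: K(KK)(II(SK))
  step 2: KK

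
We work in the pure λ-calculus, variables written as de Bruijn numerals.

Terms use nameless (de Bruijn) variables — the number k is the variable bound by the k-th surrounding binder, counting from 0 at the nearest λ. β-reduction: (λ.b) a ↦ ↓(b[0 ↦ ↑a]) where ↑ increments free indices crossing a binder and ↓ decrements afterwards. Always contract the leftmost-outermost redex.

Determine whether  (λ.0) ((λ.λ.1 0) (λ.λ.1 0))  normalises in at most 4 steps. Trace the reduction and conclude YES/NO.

Answer: YES — reaches normal form λ.λ.1 0 in 3 ≤ 4 steps

Derivation:
  start: (λ.0) ((λ.λ.1 0) (λ.λ.1 0))
  step 1: (λ.λ.1 0) (λ.λ.1 0)
  step 2: λ.(λ.λ.1 0) 0
  step 3: λ.λ.1 0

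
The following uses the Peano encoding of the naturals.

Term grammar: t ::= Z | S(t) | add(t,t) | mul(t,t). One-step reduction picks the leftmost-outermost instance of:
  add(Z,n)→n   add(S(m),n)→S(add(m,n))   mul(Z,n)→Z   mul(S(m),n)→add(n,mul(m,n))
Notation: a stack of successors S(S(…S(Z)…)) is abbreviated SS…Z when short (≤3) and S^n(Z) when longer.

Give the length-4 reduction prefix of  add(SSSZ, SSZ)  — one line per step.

Answer: after 4 steps: S^5(Z)

Derivation:
  start: add(SSSZ, SSZ)
  step 1: S(add(SSZ, SSZ))
  step 2: S(S(add(SZ, SSZ)))
  step 3: S(S(S(add(Z, SSZ))))
  step 4: S^5(Z)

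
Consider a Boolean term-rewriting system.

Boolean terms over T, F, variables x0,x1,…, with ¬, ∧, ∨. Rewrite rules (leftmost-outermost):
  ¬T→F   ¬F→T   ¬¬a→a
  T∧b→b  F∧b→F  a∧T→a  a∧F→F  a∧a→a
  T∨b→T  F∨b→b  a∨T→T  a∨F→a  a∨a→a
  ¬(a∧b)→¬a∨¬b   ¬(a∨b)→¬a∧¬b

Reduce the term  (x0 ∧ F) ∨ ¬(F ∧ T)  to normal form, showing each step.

  start: (x0 ∧ F) ∨ ¬(F ∧ T)
  →1  F ∨ ¬(F ∧ T)
  →2  ¬(F ∧ T)
  →3  ¬F ∨ ¬T
  →4  T ∨ ¬T
  →5  T

Answer: normal form = T  (in 5 steps)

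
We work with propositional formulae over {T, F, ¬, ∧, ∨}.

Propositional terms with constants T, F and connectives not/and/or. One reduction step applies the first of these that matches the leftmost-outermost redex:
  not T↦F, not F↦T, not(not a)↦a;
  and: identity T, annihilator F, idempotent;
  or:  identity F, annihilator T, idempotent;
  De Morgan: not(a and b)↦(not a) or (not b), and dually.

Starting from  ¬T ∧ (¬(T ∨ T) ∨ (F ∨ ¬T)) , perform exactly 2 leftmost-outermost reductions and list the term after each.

  start: ¬T ∧ (¬(T ∨ T) ∨ (F ∨ ¬T))
  step 1: F ∧ (¬(T ∨ T) ∨ (F ∨ ¬T))
  step 2: F

Answer: after 2 steps: F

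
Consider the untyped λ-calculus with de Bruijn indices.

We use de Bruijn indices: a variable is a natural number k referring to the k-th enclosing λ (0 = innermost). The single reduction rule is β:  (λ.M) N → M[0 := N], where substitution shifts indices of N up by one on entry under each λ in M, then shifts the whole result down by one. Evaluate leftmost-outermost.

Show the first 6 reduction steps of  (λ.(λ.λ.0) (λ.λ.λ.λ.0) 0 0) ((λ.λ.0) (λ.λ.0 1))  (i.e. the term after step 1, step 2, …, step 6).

  start: (λ.(λ.λ.0) (λ.λ.λ.λ.0) 0 0) ((λ.λ.0) (λ.λ.0 1))
  →1  (λ.λ.0) (λ.λ.λ.λ.0) ((λ.λ.0) (λ.λ.0 1)) ((λ.λ.0) (λ.λ.0 1))
  →2  (λ.0) ((λ.λ.0) (λ.λ.0 1)) ((λ.λ.0) (λ.λ.0 1))
  →3  (λ.λ.0) (λ.λ.0 1) ((λ.λ.0) (λ.λ.0 1))
  →4  (λ.0) ((λ.λ.0) (λ.λ.0 1))
  →5  (λ.λ.0) (λ.λ.0 1)
  →6  λ.0

Answer: after 6 steps: λ.0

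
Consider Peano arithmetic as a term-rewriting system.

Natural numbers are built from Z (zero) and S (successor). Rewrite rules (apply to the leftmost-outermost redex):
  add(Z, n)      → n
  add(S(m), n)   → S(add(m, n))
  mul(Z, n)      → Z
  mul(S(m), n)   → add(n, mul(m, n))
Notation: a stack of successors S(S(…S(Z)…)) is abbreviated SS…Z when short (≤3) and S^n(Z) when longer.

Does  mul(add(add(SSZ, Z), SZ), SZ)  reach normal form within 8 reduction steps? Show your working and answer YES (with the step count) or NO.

Answer: NO — after 8 steps the term is S(add(SZ, mul(add(add(Z, Z), SZ), SZ))), not yet normal

Derivation:
  start: mul(add(add(SSZ, Z), SZ), SZ)
  [1] mul(add(S(add(SZ, Z)), SZ), SZ)
  [2] mul(S(add(add(SZ, Z), SZ)), SZ)
  [3] add(SZ, mul(add(add(SZ, Z), SZ), SZ))
  [4] S(add(Z, mul(add(add(SZ, Z), SZ), SZ)))
  [5] S(mul(add(add(SZ, Z), SZ), SZ))
  [6] S(mul(add(S(add(Z, Z)), SZ), SZ))
  [7] S(mul(S(add(add(Z, Z), SZ)), SZ))
  [8] S(add(SZ, mul(add(add(Z, Z), SZ), SZ)))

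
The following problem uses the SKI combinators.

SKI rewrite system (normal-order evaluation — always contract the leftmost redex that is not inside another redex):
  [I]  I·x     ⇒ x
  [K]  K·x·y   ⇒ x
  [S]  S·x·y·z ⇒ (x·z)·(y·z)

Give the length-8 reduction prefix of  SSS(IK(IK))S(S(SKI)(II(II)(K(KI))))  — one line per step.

  start: SSS(IK(IK))S(S(SKI)(II(II)(K(KI))))
  →1  S(IK(IK))(S(IK(IK)))S(S(SKI)(II(II)(K(KI))))
  →2  IK(IK)S(S(IK(IK))S)(S(SKI)(II(II)(K(KI))))
  →3  K(IK)S(S(IK(IK))S)(S(SKI)(II(II)(K(KI))))
  →4  IK(S(IK(IK))S)(S(SKI)(II(II)(K(KI))))
  →5  K(S(IK(IK))S)(S(SKI)(II(II)(K(KI))))
  →6  S(IK(IK))S
  →7  S(K(IK))S
  →8  S(KK)S

Answer: after 8 steps: S(KK)S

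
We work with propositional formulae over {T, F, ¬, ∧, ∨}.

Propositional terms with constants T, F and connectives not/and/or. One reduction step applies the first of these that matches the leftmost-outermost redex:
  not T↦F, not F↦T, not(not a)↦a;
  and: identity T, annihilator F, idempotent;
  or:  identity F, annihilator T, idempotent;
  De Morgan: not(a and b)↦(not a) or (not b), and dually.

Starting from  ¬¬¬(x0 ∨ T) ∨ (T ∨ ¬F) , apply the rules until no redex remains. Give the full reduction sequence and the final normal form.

  start: ¬¬¬(x0 ∨ T) ∨ (T ∨ ¬F)
  →1  ¬(x0 ∨ T) ∨ (T ∨ ¬F)
  →2  (¬x0 ∧ ¬T) ∨ (T ∨ ¬F)
  →3  (¬x0 ∧ F) ∨ (T ∨ ¬F)
  →4  F ∨ (T ∨ ¬F)
  →5  T ∨ ¬F
  →6  T

Answer: normal form = T  (in 6 steps)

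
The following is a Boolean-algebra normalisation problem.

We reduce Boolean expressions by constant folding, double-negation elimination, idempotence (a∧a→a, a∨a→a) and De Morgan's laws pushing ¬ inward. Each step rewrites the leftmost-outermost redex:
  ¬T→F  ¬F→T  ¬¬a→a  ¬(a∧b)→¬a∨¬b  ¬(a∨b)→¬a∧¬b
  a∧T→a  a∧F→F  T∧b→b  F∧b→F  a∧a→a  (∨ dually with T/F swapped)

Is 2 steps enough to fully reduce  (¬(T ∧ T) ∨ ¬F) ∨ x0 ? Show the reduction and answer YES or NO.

  start: (¬(T ∧ T) ∨ ¬F) ∨ x0
  [1] ((¬T ∨ ¬T) ∨ ¬F) ∨ x0
  [2] (¬T ∨ ¬F) ∨ x0

Answer: NO — after 2 steps the term is (¬T ∨ ¬F) ∨ x0, not yet normal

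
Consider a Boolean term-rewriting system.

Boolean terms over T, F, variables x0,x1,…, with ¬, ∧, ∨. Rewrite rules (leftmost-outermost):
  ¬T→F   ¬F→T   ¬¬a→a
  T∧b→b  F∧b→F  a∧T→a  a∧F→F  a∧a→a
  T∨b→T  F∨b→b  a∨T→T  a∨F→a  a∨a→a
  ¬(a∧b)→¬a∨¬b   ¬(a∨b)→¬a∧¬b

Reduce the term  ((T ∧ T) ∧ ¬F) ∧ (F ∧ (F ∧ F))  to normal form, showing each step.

  start: ((T ∧ T) ∧ ¬F) ∧ (F ∧ (F ∧ F))
  [1] (T ∧ ¬F) ∧ (F ∧ (F ∧ F))
  [2] ¬F ∧ (F ∧ (F ∧ F))
  [3] T ∧ (F ∧ (F ∧ F))
  [4] F ∧ (F ∧ F)
  [5] F

Answer: normal form = F  (in 5 steps)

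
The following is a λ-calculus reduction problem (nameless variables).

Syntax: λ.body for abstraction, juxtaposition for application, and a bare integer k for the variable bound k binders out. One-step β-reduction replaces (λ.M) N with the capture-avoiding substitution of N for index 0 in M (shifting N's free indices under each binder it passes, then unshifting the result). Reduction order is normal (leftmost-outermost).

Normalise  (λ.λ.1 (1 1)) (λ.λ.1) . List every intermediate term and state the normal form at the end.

  start: (λ.λ.1 (1 1)) (λ.λ.1)
  [1] λ.(λ.λ.1) ((λ.λ.1) (λ.λ.1))
  [2] λ.λ.(λ.λ.1) (λ.λ.1)
  [3] λ.λ.λ.λ.λ.1

Answer: normal form = λ.λ.λ.λ.λ.1  (in 3 steps)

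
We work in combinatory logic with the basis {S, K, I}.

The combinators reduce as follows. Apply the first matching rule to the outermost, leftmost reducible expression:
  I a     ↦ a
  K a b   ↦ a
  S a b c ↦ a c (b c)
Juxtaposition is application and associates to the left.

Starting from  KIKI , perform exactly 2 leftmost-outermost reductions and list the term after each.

  start: KIKI
  step 1: II
  step 2: I

Answer: after 2 steps: I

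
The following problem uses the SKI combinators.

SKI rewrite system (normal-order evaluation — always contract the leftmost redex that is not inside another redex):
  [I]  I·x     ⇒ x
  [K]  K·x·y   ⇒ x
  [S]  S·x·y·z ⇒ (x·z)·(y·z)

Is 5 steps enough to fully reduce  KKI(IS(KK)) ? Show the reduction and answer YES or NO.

Answer: YES — reaches normal form K(S(KK)) in 2 ≤ 5 steps

Reduction:
  start: KKI(IS(KK))
  [1] K(IS(KK))
  [2] K(S(KK))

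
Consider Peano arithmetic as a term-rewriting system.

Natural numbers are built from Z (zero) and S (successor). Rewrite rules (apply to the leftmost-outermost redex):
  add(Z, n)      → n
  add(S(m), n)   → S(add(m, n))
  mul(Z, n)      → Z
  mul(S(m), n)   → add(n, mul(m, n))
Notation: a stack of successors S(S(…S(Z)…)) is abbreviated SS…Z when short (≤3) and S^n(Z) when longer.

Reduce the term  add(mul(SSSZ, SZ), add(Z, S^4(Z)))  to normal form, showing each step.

  start: add(mul(SSSZ, SZ), add(Z, S^4(Z)))
  →1  add(add(SZ, mul(SSZ, SZ)), add(Z, S^4(Z)))
  →2  add(S(add(Z, mul(SSZ, SZ))), add(Z, S^4(Z)))
  →3  S(add(add(Z, mul(SSZ, SZ)), add(Z, S^4(Z))))
  →4  S(add(mul(SSZ, SZ), add(Z, S^4(Z))))
  →5  S(add(add(SZ, mul(SZ, SZ)), add(Z, S^4(Z))))
  →6  S(add(S(add(Z, mul(SZ, SZ))), add(Z, S^4(Z))))
  →7  S(S(add(add(Z, mul(SZ, SZ)), add(Z, S^4(Z)))))
  →8  S(S(add(mul(SZ, SZ), add(Z, S^4(Z)))))
  →9  S(S(add(add(SZ, mul(Z, SZ)), add(Z, S^4(Z)))))
  →10  S(S(add(S(add(Z, mul(Z, SZ))), add(Z, S^4(Z)))))
  →11  S(S(S(add(add(Z, mul(Z, SZ)), add(Z, S^4(Z))))))
  →12  S(S(S(add(mul(Z, SZ), add(Z, S^4(Z))))))
  →13  S(S(S(add(Z, add(Z, S^4(Z))))))
  →14  S(S(S(add(Z, S^4(Z)))))
  →15  S^7(Z)

Answer: normal form = S^7(Z)  (in 15 steps)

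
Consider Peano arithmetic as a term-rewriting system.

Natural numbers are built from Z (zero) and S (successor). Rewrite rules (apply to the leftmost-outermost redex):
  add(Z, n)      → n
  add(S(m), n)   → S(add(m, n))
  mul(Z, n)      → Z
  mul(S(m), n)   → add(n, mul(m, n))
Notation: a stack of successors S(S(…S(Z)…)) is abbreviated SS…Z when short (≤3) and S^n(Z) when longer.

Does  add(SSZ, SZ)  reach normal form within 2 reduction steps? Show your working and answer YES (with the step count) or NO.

  start: add(SSZ, SZ)
  [1] S(add(SZ, SZ))
  [2] S(S(add(Z, SZ)))

Answer: NO — after 2 steps the term is S(S(add(Z, SZ))), not yet normal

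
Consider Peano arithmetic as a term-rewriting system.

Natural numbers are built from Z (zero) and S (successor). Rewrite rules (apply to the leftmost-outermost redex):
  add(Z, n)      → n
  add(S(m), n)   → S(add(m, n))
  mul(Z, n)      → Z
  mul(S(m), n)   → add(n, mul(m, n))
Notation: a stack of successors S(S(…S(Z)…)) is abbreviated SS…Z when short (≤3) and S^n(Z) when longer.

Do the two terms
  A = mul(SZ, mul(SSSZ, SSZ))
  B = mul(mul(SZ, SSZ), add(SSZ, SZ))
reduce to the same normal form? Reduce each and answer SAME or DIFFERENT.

Answer: SAME — A ⇓ S^6(Z), B ⇓ S^6(Z)

Working:
Term A:
  start: mul(SZ, mul(SSSZ, SSZ))
  →1  add(mul(SSSZ, SSZ), mul(Z, mul(SSSZ, SSZ)))
  →2  add(add(SSZ, mul(SSZ, SSZ)), mul(Z, mul(SSSZ, SSZ)))
  →3  add(S(add(SZ, mul(SSZ, SSZ))), mul(Z, mul(SSSZ, SSZ)))
  →4  S(add(add(SZ, mul(SSZ, SSZ)), mul(Z, mul(SSSZ, SSZ))))
  →5  S(add(S(add(Z, mul(SSZ, SSZ))), mul(Z, mul(SSSZ, SSZ))))
  →6  S(S(add(add(Z, mul(SSZ, SSZ)), mul(Z, mul(SSSZ, SSZ)))))
  →7  S(S(add(mul(SSZ, SSZ), mul(Z, mul(SSSZ, SSZ)))))
  →8  S(S(add(add(SSZ, mul(SZ, SSZ)), mul(Z, mul(SSSZ, SSZ)))))
  →9  S(S(add(S(add(SZ, mul(SZ, SSZ))), mul(Z, mul(SSSZ, SSZ)))))
  →10  S(S(S(add(add(SZ, mul(SZ, SSZ)), mul(Z, mul(SSSZ, SSZ))))))
  →11  S(S(S(add(S(add(Z, mul(SZ, SSZ))), mul(Z, mul(SSSZ, SSZ))))))
  →12  S(S(S(S(add(add(Z, mul(SZ, SSZ)), mul(Z, mul(SSSZ, SSZ)))))))
  →13  S(S(S(S(add(mul(SZ, SSZ), mul(Z, mul(SSSZ, SSZ)))))))
  →14  S(S(S(S(add(add(SSZ, mul(Z, SSZ)), mul(Z, mul(SSSZ, SSZ)))))))
  →15  S(S(S(S(add(S(add(SZ, mul(Z, SSZ))), mul(Z, mul(SSSZ, SSZ)))))))
  →16  S(S(S(S(S(add(add(SZ, mul(Z, SSZ)), mul(Z, mul(SSSZ, SSZ))))))))
  →17  S(S(S(S(S(add(S(add(Z, mul(Z, SSZ))), mul(Z, mul(SSSZ, SSZ))))))))
  →18  S(S(S(S(S(S(add(add(Z, mul(Z, SSZ)), mul(Z, mul(SSSZ, SSZ)))))))))
  →19  S(S(S(S(S(S(add(mul(Z, SSZ), mul(Z, mul(SSSZ, SSZ)))))))))
  →20  S(S(S(S(S(S(add(Z, mul(Z, mul(SSSZ, SSZ)))))))))
  →21  S(S(S(S(S(S(mul(Z, mul(SSSZ, SSZ))))))))
  →22  S^6(Z)

Term B:
  start: mul(mul(SZ, SSZ), add(SSZ, SZ))
  →1  mul(add(SSZ, mul(Z, SSZ)), add(SSZ, SZ))
  →2  mul(S(add(SZ, mul(Z, SSZ))), add(SSZ, SZ))
  →3  add(add(SSZ, SZ), mul(add(SZ, mul(Z, SSZ)), add(SSZ, SZ)))
  →4  add(S(add(SZ, SZ)), mul(add(SZ, mul(Z, SSZ)), add(SSZ, SZ)))
  →5  S(add(add(SZ, SZ), mul(add(SZ, mul(Z, SSZ)), add(SSZ, SZ))))
  →6  S(add(S(add(Z, SZ)), mul(add(SZ, mul(Z, SSZ)), add(SSZ, SZ))))
  →7  S(S(add(add(Z, SZ), mul(add(SZ, mul(Z, SSZ)), add(SSZ, SZ)))))
  →8  S(S(add(SZ, mul(add(SZ, mul(Z, SSZ)), add(SSZ, SZ)))))
  →9  S(S(S(add(Z, mul(add(SZ, mul(Z, SSZ)), add(SSZ, SZ))))))
  →10  S(S(S(mul(add(SZ, mul(Z, SSZ)), add(SSZ, SZ)))))
  →11  S(S(S(mul(S(add(Z, mul(Z, SSZ))), add(SSZ, SZ)))))
  →12  S(S(S(add(add(SSZ, SZ), mul(add(Z, mul(Z, SSZ)), add(SSZ, SZ))))))
  →13  S(S(S(add(S(add(SZ, SZ)), mul(add(Z, mul(Z, SSZ)), add(SSZ, SZ))))))
  →14  S(S(S(S(add(add(SZ, SZ), mul(add(Z, mul(Z, SSZ)), add(SSZ, SZ)))))))
  →15  S(S(S(S(add(S(add(Z, SZ)), mul(add(Z, mul(Z, SSZ)), add(SSZ, SZ)))))))
  →16  S(S(S(S(S(add(add(Z, SZ), mul(add(Z, mul(Z, SSZ)), add(SSZ, SZ))))))))
  →17  S(S(S(S(S(add(SZ, mul(add(Z, mul(Z, SSZ)), add(SSZ, SZ))))))))
  →18  S(S(S(S(S(S(add(Z, mul(add(Z, mul(Z, SSZ)), add(SSZ, SZ)))))))))
  →19  S(S(S(S(S(S(mul(add(Z, mul(Z, SSZ)), add(SSZ, SZ))))))))
  →20  S(S(S(S(S(S(mul(mul(Z, SSZ), add(SSZ, SZ))))))))
  →21  S(S(S(S(S(S(mul(Z, add(SSZ, SZ))))))))
  →22  S^6(Z)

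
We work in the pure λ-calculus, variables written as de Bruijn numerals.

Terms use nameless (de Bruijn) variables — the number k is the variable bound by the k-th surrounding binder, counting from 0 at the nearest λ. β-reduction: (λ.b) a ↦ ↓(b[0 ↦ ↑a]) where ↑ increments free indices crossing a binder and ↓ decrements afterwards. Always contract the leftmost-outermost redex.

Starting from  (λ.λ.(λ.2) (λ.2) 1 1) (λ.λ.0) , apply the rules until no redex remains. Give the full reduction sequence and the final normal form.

  start: (λ.λ.(λ.2) (λ.2) 1 1) (λ.λ.0)
  [1] λ.(λ.λ.λ.0) (λ.λ.λ.0) (λ.λ.0) (λ.λ.0)
  [2] λ.(λ.λ.0) (λ.λ.0) (λ.λ.0)
  [3] λ.(λ.0) (λ.λ.0)
  [4] λ.λ.λ.0

Answer: normal form = λ.λ.λ.0  (in 4 steps)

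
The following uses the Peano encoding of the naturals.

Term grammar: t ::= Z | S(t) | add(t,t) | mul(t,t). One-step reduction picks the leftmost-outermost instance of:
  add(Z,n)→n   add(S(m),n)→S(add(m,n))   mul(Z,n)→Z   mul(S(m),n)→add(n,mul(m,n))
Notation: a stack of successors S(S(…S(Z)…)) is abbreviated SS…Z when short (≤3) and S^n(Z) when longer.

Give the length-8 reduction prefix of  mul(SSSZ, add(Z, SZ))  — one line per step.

  start: mul(SSSZ, add(Z, SZ))
  →1  add(add(Z, SZ), mul(SSZ, add(Z, SZ)))
  →2  add(SZ, mul(SSZ, add(Z, SZ)))
  →3  S(add(Z, mul(SSZ, add(Z, SZ))))
  →4  S(mul(SSZ, add(Z, SZ)))
  →5  S(add(add(Z, SZ), mul(SZ, add(Z, SZ))))
  →6  S(add(SZ, mul(SZ, add(Z, SZ))))
  →7  S(S(add(Z, mul(SZ, add(Z, SZ)))))
  →8  S(S(mul(SZ, add(Z, SZ))))

Answer: after 8 steps: S(S(mul(SZ, add(Z, SZ))))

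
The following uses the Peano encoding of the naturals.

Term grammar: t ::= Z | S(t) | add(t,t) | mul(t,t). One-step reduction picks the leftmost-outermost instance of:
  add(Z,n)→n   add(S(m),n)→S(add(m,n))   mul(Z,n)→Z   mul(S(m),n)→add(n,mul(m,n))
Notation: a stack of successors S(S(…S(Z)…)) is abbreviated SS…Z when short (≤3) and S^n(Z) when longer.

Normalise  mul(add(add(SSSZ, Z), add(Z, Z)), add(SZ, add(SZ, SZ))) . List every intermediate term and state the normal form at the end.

Answer: normal form = S^9(Z)  (in 37 steps)

Working:
  start: mul(add(add(SSSZ, Z), add(Z, Z)), add(SZ, add(SZ, SZ)))
  →1  mul(add(S(add(SSZ, Z)), add(Z, Z)), add(SZ, add(SZ, SZ)))
  →2  mul(S(add(add(SSZ, Z), add(Z, Z))), add(SZ, add(SZ, SZ)))
  →3  add(add(SZ, add(SZ, SZ)), mul(add(add(SSZ, Z), add(Z, Z)), add(SZ, add(SZ, SZ))))
  →4  add(S(add(Z, add(SZ, SZ))), mul(add(add(SSZ, Z), add(Z, Z)), add(SZ, add(SZ, SZ))))
  →5  S(add(add(Z, add(SZ, SZ)), mul(add(add(SSZ, Z), add(Z, Z)), add(SZ, add(SZ, SZ)))))
  →6  S(add(add(SZ, SZ), mul(add(add(SSZ, Z), add(Z, Z)), add(SZ, add(SZ, SZ)))))
  →7  S(add(S(add(Z, SZ)), mul(add(add(SSZ, Z), add(Z, Z)), add(SZ, add(SZ, SZ)))))
  →8  S(S(add(add(Z, SZ), mul(add(add(SSZ, Z), add(Z, Z)), add(SZ, add(SZ, SZ))))))
  →9  S(S(add(SZ, mul(add(add(SSZ, Z), add(Z, Z)), add(SZ, add(SZ, SZ))))))
  →10  S(S(S(add(Z, mul(add(add(SSZ, Z), add(Z, Z)), add(SZ, add(SZ, SZ)))))))
  →11  S(S(S(mul(add(add(SSZ, Z), add(Z, Z)), add(SZ, add(SZ, SZ))))))
  →12  S(S(S(mul(add(S(add(SZ, Z)), add(Z, Z)), add(SZ, add(SZ, SZ))))))
  →13  S(S(S(mul(S(add(add(SZ, Z), add(Z, Z))), add(SZ, add(SZ, SZ))))))
  →14  S(S(S(add(add(SZ, add(SZ, SZ)), mul(add(add(SZ, Z), add(Z, Z)), add(SZ, add(SZ, SZ)))))))
  →15  S(S(S(add(S(add(Z, add(SZ, SZ))), mul(add(add(SZ, Z), add(Z, Z)), add(SZ, add(SZ, SZ)))))))
  →16  S(S(S(S(add(add(Z, add(SZ, SZ)), mul(add(add(SZ, Z), add(Z, Z)), add(SZ, add(SZ, SZ))))))))
  →17  S(S(S(S(add(add(SZ, SZ), mul(add(add(SZ, Z), add(Z, Z)), add(SZ, add(SZ, SZ))))))))
  →18  S(S(S(S(add(S(add(Z, SZ)), mul(add(add(SZ, Z), add(Z, Z)), add(SZ, add(SZ, SZ))))))))
  →19  S(S(S(S(S(add(add(Z, SZ), mul(add(add(SZ, Z), add(Z, Z)), add(SZ, add(SZ, SZ)))))))))
  →20  S(S(S(S(S(add(SZ, mul(add(add(SZ, Z), add(Z, Z)), add(SZ, add(SZ, SZ)))))))))
  →21  S(S(S(S(S(S(add(Z, mul(add(add(SZ, Z), add(Z, Z)), add(SZ, add(SZ, SZ))))))))))
  →22  S(S(S(S(S(S(mul(add(add(SZ, Z), add(Z, Z)), add(SZ, add(SZ, SZ)))))))))
  →23  S(S(S(S(S(S(mul(add(S(add(Z, Z)), add(Z, Z)), add(SZ, add(SZ, SZ)))))))))
  →24  S(S(S(S(S(S(mul(S(add(add(Z, Z), add(Z, Z))), add(SZ, add(SZ, SZ)))))))))
  →25  S(S(S(S(S(S(add(add(SZ, add(SZ, SZ)), mul(add(add(Z, Z), add(Z, Z)), add(SZ, add(SZ, SZ))))))))))
  →26  S(S(S(S(S(S(add(S(add(Z, add(SZ, SZ))), mul(add(add(Z, Z), add(Z, Z)), add(SZ, add(SZ, SZ))))))))))
  →27  S(S(S(S(S(S(S(add(add(Z, add(SZ, SZ)), mul(add(add(Z, Z), add(Z, Z)), add(SZ, add(SZ, SZ)))))))))))
  →28  S(S(S(S(S(S(S(add(add(SZ, SZ), mul(add(add(Z, Z), add(Z, Z)), add(SZ, add(SZ, SZ)))))))))))
  →29  S(S(S(S(S(S(S(add(S(add(Z, SZ)), mul(add(add(Z, Z), add(Z, Z)), add(SZ, add(SZ, SZ)))))))))))
  →30  S(S(S(S(S(S(S(S(add(add(Z, SZ), mul(add(add(Z, Z), add(Z, Z)), add(SZ, add(SZ, SZ))))))))))))
  →31  S(S(S(S(S(S(S(S(add(SZ, mul(add(add(Z, Z), add(Z, Z)), add(SZ, add(SZ, SZ))))))))))))
  →32  S(S(S(S(S(S(S(S(S(add(Z, mul(add(add(Z, Z), add(Z, Z)), add(SZ, add(SZ, SZ)))))))))))))
  →33  S(S(S(S(S(S(S(S(S(mul(add(add(Z, Z), add(Z, Z)), add(SZ, add(SZ, SZ))))))))))))
  →34  S(S(S(S(S(S(S(S(S(mul(add(Z, add(Z, Z)), add(SZ, add(SZ, SZ))))))))))))
  →35  S(S(S(S(S(S(S(S(S(mul(add(Z, Z), add(SZ, add(SZ, SZ))))))))))))
  →36  S(S(S(S(S(S(S(S(S(mul(Z, add(SZ, add(SZ, SZ))))))))))))
  →37  S^9(Z)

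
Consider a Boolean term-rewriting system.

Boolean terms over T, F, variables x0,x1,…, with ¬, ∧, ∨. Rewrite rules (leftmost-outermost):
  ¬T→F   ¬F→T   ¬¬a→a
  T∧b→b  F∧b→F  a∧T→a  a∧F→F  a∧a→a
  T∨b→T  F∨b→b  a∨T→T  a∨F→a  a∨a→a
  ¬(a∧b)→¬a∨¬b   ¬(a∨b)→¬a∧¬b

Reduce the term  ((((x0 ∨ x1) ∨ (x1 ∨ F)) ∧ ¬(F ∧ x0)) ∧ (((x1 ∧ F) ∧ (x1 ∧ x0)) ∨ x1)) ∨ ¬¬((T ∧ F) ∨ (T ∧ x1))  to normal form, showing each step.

  start: ((((x0 ∨ x1) ∨ (x1 ∨ F)) ∧ ¬(F ∧ x0)) ∧ (((x1 ∧ F) ∧ (x1 ∧ x0)) ∨ x1)) ∨ ¬¬((T ∧ F) ∨ (T ∧ x1))
  →1  ((((x0 ∨ x1) ∨ x1) ∧ ¬(F ∧ x0)) ∧ (((x1 ∧ F) ∧ (x1 ∧ x0)) ∨ x1)) ∨ ¬¬((T ∧ F) ∨ (T ∧ x1))
  →2  ((((x0 ∨ x1) ∨ x1) ∧ (¬F ∨ ¬x0)) ∧ (((x1 ∧ F) ∧ (x1 ∧ x0)) ∨ x1)) ∨ ¬¬((T ∧ F) ∨ (T ∧ x1))
  →3  ((((x0 ∨ x1) ∨ x1) ∧ (T ∨ ¬x0)) ∧ (((x1 ∧ F) ∧ (x1 ∧ x0)) ∨ x1)) ∨ ¬¬((T ∧ F) ∨ (T ∧ x1))
  →4  ((((x0 ∨ x1) ∨ x1) ∧ T) ∧ (((x1 ∧ F) ∧ (x1 ∧ x0)) ∨ x1)) ∨ ¬¬((T ∧ F) ∨ (T ∧ x1))
  →5  (((x0 ∨ x1) ∨ x1) ∧ (((x1 ∧ F) ∧ (x1 ∧ x0)) ∨ x1)) ∨ ¬¬((T ∧ F) ∨ (T ∧ x1))
  →6  (((x0 ∨ x1) ∨ x1) ∧ ((F ∧ (x1 ∧ x0)) ∨ x1)) ∨ ¬¬((T ∧ F) ∨ (T ∧ x1))
  →7  (((x0 ∨ x1) ∨ x1) ∧ (F ∨ x1)) ∨ ¬¬((T ∧ F) ∨ (T ∧ x1))
  →8  (((x0 ∨ x1) ∨ x1) ∧ x1) ∨ ¬¬((T ∧ F) ∨ (T ∧ x1))
  →9  (((x0 ∨ x1) ∨ x1) ∧ x1) ∨ ((T ∧ F) ∨ (T ∧ x1))
  →10  (((x0 ∨ x1) ∨ x1) ∧ x1) ∨ (F ∨ (T ∧ x1))
  →11  (((x0 ∨ x1) ∨ x1) ∧ x1) ∨ (T ∧ x1)
  →12  (((x0 ∨ x1) ∨ x1) ∧ x1) ∨ x1

Answer: normal form = (((x0 ∨ x1) ∨ x1) ∧ x1) ∨ x1  (in 12 steps)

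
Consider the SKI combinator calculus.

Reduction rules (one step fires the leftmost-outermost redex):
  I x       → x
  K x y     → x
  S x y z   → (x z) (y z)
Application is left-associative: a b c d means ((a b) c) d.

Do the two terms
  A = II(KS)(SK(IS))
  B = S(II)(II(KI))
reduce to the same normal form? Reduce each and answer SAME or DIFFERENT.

Answer: DIFFERENT — A ⇓ S, B ⇓ SI(KI)

Reduction:
Term A:
  start: II(KS)(SK(IS))
  →1  I(KS)(SK(IS))
  →2  KS(SK(IS))
  →3  S

Term B:
  start: S(II)(II(KI))
  →1  SI(II(KI))
  →2  SI(I(KI))
  →3  SI(KI)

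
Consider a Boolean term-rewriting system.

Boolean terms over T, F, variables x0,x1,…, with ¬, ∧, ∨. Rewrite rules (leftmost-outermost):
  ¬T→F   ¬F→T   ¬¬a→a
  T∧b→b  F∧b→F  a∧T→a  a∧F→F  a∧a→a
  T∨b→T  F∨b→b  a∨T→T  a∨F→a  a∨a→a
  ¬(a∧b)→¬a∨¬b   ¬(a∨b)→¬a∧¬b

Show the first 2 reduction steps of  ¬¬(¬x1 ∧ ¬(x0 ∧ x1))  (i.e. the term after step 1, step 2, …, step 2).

Answer: after 2 steps: ¬x1 ∧ (¬x0 ∨ ¬x1)

Reduction:
  start: ¬¬(¬x1 ∧ ¬(x0 ∧ x1))
  →1  ¬x1 ∧ ¬(x0 ∧ x1)
  →2  ¬x1 ∧ (¬x0 ∨ ¬x1)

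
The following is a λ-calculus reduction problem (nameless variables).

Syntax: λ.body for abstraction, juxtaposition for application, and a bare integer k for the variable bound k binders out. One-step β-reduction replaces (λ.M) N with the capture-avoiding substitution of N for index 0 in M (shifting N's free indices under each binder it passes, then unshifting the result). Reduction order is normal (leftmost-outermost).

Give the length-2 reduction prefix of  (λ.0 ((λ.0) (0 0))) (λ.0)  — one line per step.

Answer: after 2 steps: (λ.0) ((λ.0) (λ.0))

Reduction:
  start: (λ.0 ((λ.0) (0 0))) (λ.0)
  [1] (λ.0) ((λ.0) ((λ.0) (λ.0)))
  [2] (λ.0) ((λ.0) (λ.0))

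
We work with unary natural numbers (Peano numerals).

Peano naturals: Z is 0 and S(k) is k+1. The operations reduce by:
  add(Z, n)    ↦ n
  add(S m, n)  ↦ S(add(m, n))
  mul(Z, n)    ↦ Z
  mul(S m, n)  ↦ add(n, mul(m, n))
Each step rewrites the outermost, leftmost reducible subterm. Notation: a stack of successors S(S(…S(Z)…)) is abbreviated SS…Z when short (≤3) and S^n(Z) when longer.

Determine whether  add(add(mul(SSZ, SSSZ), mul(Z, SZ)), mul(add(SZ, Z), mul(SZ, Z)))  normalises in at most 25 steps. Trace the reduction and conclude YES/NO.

  start: add(add(mul(SSZ, SSSZ), mul(Z, SZ)), mul(add(SZ, Z), mul(SZ, Z)))
  step 1: add(add(add(SSSZ, mul(SZ, SSSZ)), mul(Z, SZ)), mul(add(SZ, Z), mul(SZ, Z)))
  step 2: add(add(S(add(SSZ, mul(SZ, SSSZ))), mul(Z, SZ)), mul(add(SZ, Z), mul(SZ, Z)))
  step 3: add(S(add(add(SSZ, mul(SZ, SSSZ)), mul(Z, SZ))), mul(add(SZ, Z), mul(SZ, Z)))
  step 4: S(add(add(add(SSZ, mul(SZ, SSSZ)), mul(Z, SZ)), mul(add(SZ, Z), mul(SZ, Z))))
  step 5: S(add(add(S(add(SZ, mul(SZ, SSSZ))), mul(Z, SZ)), mul(add(SZ, Z), mul(SZ, Z))))
  step 6: S(add(S(add(add(SZ, mul(SZ, SSSZ)), mul(Z, SZ))), mul(add(SZ, Z), mul(SZ, Z))))
  step 7: S(S(add(add(add(SZ, mul(SZ, SSSZ)), mul(Z, SZ)), mul(add(SZ, Z), mul(SZ, Z)))))
  step 8: S(S(add(add(S(add(Z, mul(SZ, SSSZ))), mul(Z, SZ)), mul(add(SZ, Z), mul(SZ, Z)))))
  step 9: S(S(add(S(add(add(Z, mul(SZ, SSSZ)), mul(Z, SZ))), mul(add(SZ, Z), mul(SZ, Z)))))
  step 10: S(S(S(add(add(add(Z, mul(SZ, SSSZ)), mul(Z, SZ)), mul(add(SZ, Z), mul(SZ, Z))))))
  step 11: S(S(S(add(add(mul(SZ, SSSZ), mul(Z, SZ)), mul(add(SZ, Z), mul(SZ, Z))))))
  step 12: S(S(S(add(add(add(SSSZ, mul(Z, SSSZ)), mul(Z, SZ)), mul(add(SZ, Z), mul(SZ, Z))))))
  step 13: S(S(S(add(add(S(add(SSZ, mul(Z, SSSZ))), mul(Z, SZ)), mul(add(SZ, Z), mul(SZ, Z))))))
  step 14: S(S(S(add(S(add(add(SSZ, mul(Z, SSSZ)), mul(Z, SZ))), mul(add(SZ, Z), mul(SZ, Z))))))
  step 15: S(S(S(S(add(add(add(SSZ, mul(Z, SSSZ)), mul(Z, SZ)), mul(add(SZ, Z), mul(SZ, Z)))))))
  step 16: S(S(S(S(add(add(S(add(SZ, mul(Z, SSSZ))), mul(Z, SZ)), mul(add(SZ, Z), mul(SZ, Z)))))))
  step 17: S(S(S(S(add(S(add(add(SZ, mul(Z, SSSZ)), mul(Z, SZ))), mul(add(SZ, Z), mul(SZ, Z)))))))
  step 18: S(S(S(S(S(add(add(add(SZ, mul(Z, SSSZ)), mul(Z, SZ)), mul(add(SZ, Z), mul(SZ, Z))))))))
  step 19: S(S(S(S(S(add(add(S(add(Z, mul(Z, SSSZ))), mul(Z, SZ)), mul(add(SZ, Z), mul(SZ, Z))))))))
  step 20: S(S(S(S(S(add(S(add(add(Z, mul(Z, SSSZ)), mul(Z, SZ))), mul(add(SZ, Z), mul(SZ, Z))))))))
  step 21: S(S(S(S(S(S(add(add(add(Z, mul(Z, SSSZ)), mul(Z, SZ)), mul(add(SZ, Z), mul(SZ, Z)))))))))
  step 22: S(S(S(S(S(S(add(add(mul(Z, SSSZ), mul(Z, SZ)), mul(add(SZ, Z), mul(SZ, Z)))))))))
  step 23: S(S(S(S(S(S(add(add(Z, mul(Z, SZ)), mul(add(SZ, Z), mul(SZ, Z)))))))))
  step 24: S(S(S(S(S(S(add(mul(Z, SZ), mul(add(SZ, Z), mul(SZ, Z)))))))))
  step 25: S(S(S(S(S(S(add(Z, mul(add(SZ, Z), mul(SZ, Z)))))))))

Answer: NO — after 25 steps the term is S(S(S(S(S(S(add(Z, mul(add(SZ, Z), mul(SZ, Z))))))))), not yet normal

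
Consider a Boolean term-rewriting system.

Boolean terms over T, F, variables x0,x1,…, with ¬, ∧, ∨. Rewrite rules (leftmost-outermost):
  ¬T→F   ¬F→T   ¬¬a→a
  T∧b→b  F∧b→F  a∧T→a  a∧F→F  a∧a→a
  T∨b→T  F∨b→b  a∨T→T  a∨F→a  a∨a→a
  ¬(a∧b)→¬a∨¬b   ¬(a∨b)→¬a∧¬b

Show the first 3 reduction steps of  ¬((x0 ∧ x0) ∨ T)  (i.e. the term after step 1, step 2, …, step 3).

  start: ¬((x0 ∧ x0) ∨ T)
  →1  ¬(x0 ∧ x0) ∧ ¬T
  →2  (¬x0 ∨ ¬x0) ∧ ¬T
  →3  ¬x0 ∧ ¬T

Answer: after 3 steps: ¬x0 ∧ ¬T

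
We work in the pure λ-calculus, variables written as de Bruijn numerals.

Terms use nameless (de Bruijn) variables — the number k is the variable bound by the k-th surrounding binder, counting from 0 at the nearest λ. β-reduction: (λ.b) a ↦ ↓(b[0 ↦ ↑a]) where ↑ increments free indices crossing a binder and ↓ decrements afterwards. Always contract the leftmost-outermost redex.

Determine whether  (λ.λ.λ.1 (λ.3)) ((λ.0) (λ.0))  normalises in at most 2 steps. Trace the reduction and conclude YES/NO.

Answer: YES — reaches normal form λ.λ.1 (λ.λ.0) in 2 ≤ 2 steps

Derivation:
  start: (λ.λ.λ.1 (λ.3)) ((λ.0) (λ.0))
  [1] λ.λ.1 (λ.(λ.0) (λ.0))
  [2] λ.λ.1 (λ.λ.0)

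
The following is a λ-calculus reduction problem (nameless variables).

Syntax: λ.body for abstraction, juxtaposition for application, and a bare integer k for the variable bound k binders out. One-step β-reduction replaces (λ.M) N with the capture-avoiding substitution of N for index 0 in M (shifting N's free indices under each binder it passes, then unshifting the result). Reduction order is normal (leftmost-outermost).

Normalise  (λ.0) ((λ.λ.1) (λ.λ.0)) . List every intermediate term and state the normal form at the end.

Answer: normal form = λ.λ.λ.0  (in 2 steps)

Reduction:
  start: (λ.0) ((λ.λ.1) (λ.λ.0))
  →1  (λ.λ.1) (λ.λ.0)
  →2  λ.λ.λ.0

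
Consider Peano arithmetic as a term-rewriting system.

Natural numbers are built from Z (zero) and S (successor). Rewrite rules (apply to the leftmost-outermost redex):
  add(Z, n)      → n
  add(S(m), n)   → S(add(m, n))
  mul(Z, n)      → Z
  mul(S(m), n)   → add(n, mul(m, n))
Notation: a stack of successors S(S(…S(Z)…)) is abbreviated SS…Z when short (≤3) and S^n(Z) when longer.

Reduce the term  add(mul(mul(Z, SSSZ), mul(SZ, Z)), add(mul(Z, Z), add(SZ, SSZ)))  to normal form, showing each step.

Answer: normal form = SSSZ  (in 7 steps)

Working:
  start: add(mul(mul(Z, SSSZ), mul(SZ, Z)), add(mul(Z, Z), add(SZ, SSZ)))
  [1] add(mul(Z, mul(SZ, Z)), add(mul(Z, Z), add(SZ, SSZ)))
  [2] add(Z, add(mul(Z, Z), add(SZ, SSZ)))
  [3] add(mul(Z, Z), add(SZ, SSZ))
  [4] add(Z, add(SZ, SSZ))
  [5] add(SZ, SSZ)
  [6] S(add(Z, SSZ))
  [7] SSSZ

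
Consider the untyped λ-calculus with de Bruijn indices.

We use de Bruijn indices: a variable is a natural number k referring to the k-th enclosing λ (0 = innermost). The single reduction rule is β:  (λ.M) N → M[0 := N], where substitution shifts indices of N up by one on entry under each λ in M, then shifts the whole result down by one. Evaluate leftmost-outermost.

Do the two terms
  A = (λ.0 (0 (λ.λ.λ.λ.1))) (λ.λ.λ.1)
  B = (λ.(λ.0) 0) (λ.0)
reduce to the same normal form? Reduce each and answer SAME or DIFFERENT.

Answer: DIFFERENT — A ⇓ λ.λ.1, B ⇓ λ.0

Reduction:
Term A:
  start: (λ.0 (0 (λ.λ.λ.λ.1))) (λ.λ.λ.1)
  →1  (λ.λ.λ.1) ((λ.λ.λ.1) (λ.λ.λ.λ.1))
  →2  λ.λ.1

Term B:
  start: (λ.(λ.0) 0) (λ.0)
  →1  (λ.0) (λ.0)
  →2  λ.0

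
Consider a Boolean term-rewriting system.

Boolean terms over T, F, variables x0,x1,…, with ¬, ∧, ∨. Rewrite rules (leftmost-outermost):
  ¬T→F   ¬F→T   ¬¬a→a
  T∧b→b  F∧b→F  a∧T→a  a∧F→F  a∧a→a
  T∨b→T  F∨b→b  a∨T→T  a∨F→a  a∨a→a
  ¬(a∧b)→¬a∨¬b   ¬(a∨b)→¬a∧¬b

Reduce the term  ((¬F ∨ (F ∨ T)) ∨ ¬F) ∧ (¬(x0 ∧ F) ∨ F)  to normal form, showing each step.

Answer: normal form = T  (in 8 steps)

Derivation:
  start: ((¬F ∨ (F ∨ T)) ∨ ¬F) ∧ (¬(x0 ∧ F) ∨ F)
  step 1: ((T ∨ (F ∨ T)) ∨ ¬F) ∧ (¬(x0 ∧ F) ∨ F)
  step 2: (T ∨ ¬F) ∧ (¬(x0 ∧ F) ∨ F)
  step 3: T ∧ (¬(x0 ∧ F) ∨ F)
  step 4: ¬(x0 ∧ F) ∨ F
  step 5: ¬(x0 ∧ F)
  step 6: ¬x0 ∨ ¬F
  step 7: ¬x0 ∨ T
  step 8: T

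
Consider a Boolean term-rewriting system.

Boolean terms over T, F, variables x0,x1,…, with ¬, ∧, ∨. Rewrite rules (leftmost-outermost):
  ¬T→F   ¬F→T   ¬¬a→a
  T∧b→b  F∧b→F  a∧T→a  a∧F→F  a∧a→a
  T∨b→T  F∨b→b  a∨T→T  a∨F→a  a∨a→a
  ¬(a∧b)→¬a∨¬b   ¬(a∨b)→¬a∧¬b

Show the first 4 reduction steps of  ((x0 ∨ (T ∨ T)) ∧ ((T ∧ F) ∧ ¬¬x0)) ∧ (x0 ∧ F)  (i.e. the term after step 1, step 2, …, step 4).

Answer: after 4 steps: (F ∧ ¬¬x0) ∧ (x0 ∧ F)

Working:
  start: ((x0 ∨ (T ∨ T)) ∧ ((T ∧ F) ∧ ¬¬x0)) ∧ (x0 ∧ F)
  [1] ((x0 ∨ T) ∧ ((T ∧ F) ∧ ¬¬x0)) ∧ (x0 ∧ F)
  [2] (T ∧ ((T ∧ F) ∧ ¬¬x0)) ∧ (x0 ∧ F)
  [3] ((T ∧ F) ∧ ¬¬x0) ∧ (x0 ∧ F)
  [4] (F ∧ ¬¬x0) ∧ (x0 ∧ F)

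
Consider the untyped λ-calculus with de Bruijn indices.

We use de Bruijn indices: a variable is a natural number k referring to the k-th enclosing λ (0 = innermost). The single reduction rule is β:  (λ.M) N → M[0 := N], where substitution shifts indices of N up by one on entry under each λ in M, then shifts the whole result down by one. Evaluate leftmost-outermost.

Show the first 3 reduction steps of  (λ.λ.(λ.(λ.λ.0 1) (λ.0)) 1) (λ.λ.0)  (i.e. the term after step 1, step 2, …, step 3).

  start: (λ.λ.(λ.(λ.λ.0 1) (λ.0)) 1) (λ.λ.0)
  [1] λ.(λ.(λ.λ.0 1) (λ.0)) (λ.λ.0)
  [2] λ.(λ.λ.0 1) (λ.0)
  [3] λ.λ.0 (λ.0)

Answer: after 3 steps: λ.λ.0 (λ.0)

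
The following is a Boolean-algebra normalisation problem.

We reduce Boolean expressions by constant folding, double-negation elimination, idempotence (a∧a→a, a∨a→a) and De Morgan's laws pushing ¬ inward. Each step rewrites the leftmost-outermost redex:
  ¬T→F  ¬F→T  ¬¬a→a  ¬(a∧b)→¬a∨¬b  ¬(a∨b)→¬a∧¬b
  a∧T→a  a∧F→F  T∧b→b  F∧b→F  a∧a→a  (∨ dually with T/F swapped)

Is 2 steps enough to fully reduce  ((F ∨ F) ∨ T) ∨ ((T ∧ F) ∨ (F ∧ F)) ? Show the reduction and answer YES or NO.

  start: ((F ∨ F) ∨ T) ∨ ((T ∧ F) ∨ (F ∧ F))
  [1] T ∨ ((T ∧ F) ∨ (F ∧ F))
  [2] T

Answer: YES — reaches normal form T in 2 ≤ 2 steps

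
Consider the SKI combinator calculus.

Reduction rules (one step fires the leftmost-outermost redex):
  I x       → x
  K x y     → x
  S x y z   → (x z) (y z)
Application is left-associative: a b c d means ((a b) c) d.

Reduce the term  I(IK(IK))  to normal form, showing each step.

  start: I(IK(IK))
  →1  IK(IK)
  →2  K(IK)
  →3  KK

Answer: normal form = KK  (in 3 steps)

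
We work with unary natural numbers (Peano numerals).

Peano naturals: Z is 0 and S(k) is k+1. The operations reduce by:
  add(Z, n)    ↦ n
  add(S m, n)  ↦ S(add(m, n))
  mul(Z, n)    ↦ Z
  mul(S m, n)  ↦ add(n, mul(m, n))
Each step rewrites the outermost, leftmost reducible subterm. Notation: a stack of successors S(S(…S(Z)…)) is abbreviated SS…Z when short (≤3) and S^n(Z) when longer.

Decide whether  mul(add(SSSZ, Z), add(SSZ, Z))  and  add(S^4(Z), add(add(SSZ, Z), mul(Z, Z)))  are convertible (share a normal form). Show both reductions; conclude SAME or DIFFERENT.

Term A:
  start: mul(add(SSSZ, Z), add(SSZ, Z))
  step 1: mul(S(add(SSZ, Z)), add(SSZ, Z))
  step 2: add(add(SSZ, Z), mul(add(SSZ, Z), add(SSZ, Z)))
  step 3: add(S(add(SZ, Z)), mul(add(SSZ, Z), add(SSZ, Z)))
  step 4: S(add(add(SZ, Z), mul(add(SSZ, Z), add(SSZ, Z))))
  step 5: S(add(S(add(Z, Z)), mul(add(SSZ, Z), add(SSZ, Z))))
  step 6: S(S(add(add(Z, Z), mul(add(SSZ, Z), add(SSZ, Z)))))
  step 7: S(S(add(Z, mul(add(SSZ, Z), add(SSZ, Z)))))
  step 8: S(S(mul(add(SSZ, Z), add(SSZ, Z))))
  step 9: S(S(mul(S(add(SZ, Z)), add(SSZ, Z))))
  step 10: S(S(add(add(SSZ, Z), mul(add(SZ, Z), add(SSZ, Z)))))
  step 11: S(S(add(S(add(SZ, Z)), mul(add(SZ, Z), add(SSZ, Z)))))
  step 12: S(S(S(add(add(SZ, Z), mul(add(SZ, Z), add(SSZ, Z))))))
  step 13: S(S(S(add(S(add(Z, Z)), mul(add(SZ, Z), add(SSZ, Z))))))
  step 14: S(S(S(S(add(add(Z, Z), mul(add(SZ, Z), add(SSZ, Z)))))))
  step 15: S(S(S(S(add(Z, mul(add(SZ, Z), add(SSZ, Z)))))))
  step 16: S(S(S(S(mul(add(SZ, Z), add(SSZ, Z))))))
  step 17: S(S(S(S(mul(S(add(Z, Z)), add(SSZ, Z))))))
  step 18: S(S(S(S(add(add(SSZ, Z), mul(add(Z, Z), add(SSZ, Z)))))))
  step 19: S(S(S(S(add(S(add(SZ, Z)), mul(add(Z, Z), add(SSZ, Z)))))))
  step 20: S(S(S(S(S(add(add(SZ, Z), mul(add(Z, Z), add(SSZ, Z))))))))
  step 21: S(S(S(S(S(add(S(add(Z, Z)), mul(add(Z, Z), add(SSZ, Z))))))))
  step 22: S(S(S(S(S(S(add(add(Z, Z), mul(add(Z, Z), add(SSZ, Z)))))))))
  step 23: S(S(S(S(S(S(add(Z, mul(add(Z, Z), add(SSZ, Z)))))))))
  step 24: S(S(S(S(S(S(mul(add(Z, Z), add(SSZ, Z))))))))
  step 25: S(S(S(S(S(S(mul(Z, add(SSZ, Z))))))))
  step 26: S^6(Z)

Term B:
  start: add(S^4(Z), add(add(SSZ, Z), mul(Z, Z)))
  step 1: S(add(SSSZ, add(add(SSZ, Z), mul(Z, Z))))
  step 2: S(S(add(SSZ, add(add(SSZ, Z), mul(Z, Z)))))
  step 3: S(S(S(add(SZ, add(add(SSZ, Z), mul(Z, Z))))))
  step 4: S(S(S(S(add(Z, add(add(SSZ, Z), mul(Z, Z)))))))
  step 5: S(S(S(S(add(add(SSZ, Z), mul(Z, Z))))))
  step 6: S(S(S(S(add(S(add(SZ, Z)), mul(Z, Z))))))
  step 7: S(S(S(S(S(add(add(SZ, Z), mul(Z, Z)))))))
  step 8: S(S(S(S(S(add(S(add(Z, Z)), mul(Z, Z)))))))
  step 9: S(S(S(S(S(S(add(add(Z, Z), mul(Z, Z))))))))
  step 10: S(S(S(S(S(S(add(Z, mul(Z, Z))))))))
  step 11: S(S(S(S(S(S(mul(Z, Z)))))))
  step 12: S^6(Z)

Answer: SAME — A ⇓ S^6(Z), B ⇓ S^6(Z)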